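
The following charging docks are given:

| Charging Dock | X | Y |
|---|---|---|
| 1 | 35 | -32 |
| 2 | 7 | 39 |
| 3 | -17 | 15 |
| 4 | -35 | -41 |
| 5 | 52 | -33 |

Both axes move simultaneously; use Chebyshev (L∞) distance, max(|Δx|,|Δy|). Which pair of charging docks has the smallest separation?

1 and 5

Pairwise distances:
1–2: 71
1–3: 52
1–4: 70
1–5: 17
2–3: 24
2–4: 80
2–5: 72
3–4: 56
3–5: 69
4–5: 87
Closest pair: 1–5 at 17.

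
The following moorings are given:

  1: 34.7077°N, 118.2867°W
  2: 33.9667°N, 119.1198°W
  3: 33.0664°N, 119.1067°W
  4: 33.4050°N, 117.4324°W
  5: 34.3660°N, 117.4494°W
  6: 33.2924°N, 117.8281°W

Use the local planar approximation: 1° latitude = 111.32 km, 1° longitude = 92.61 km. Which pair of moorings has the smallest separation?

Pairwise distances:
1–2: 112.9466 km
1–3: 197.8628 km
1–4: 165.1946 km
1–5: 86.3696 km
1–6: 163.1752 km
2–3: 100.2287 km
2–4: 168.3156 km
2–5: 160.9552 km
2–6: 141.2248 km
3–4: 159.5726 km
3–5: 210.9188 km
3–6: 121.0543 km
4–5: 106.9901 km
4–6: 38.7302 km
5–6: 124.5528 km
Closest pair: 4–6 at 38.7302 km.

4 and 6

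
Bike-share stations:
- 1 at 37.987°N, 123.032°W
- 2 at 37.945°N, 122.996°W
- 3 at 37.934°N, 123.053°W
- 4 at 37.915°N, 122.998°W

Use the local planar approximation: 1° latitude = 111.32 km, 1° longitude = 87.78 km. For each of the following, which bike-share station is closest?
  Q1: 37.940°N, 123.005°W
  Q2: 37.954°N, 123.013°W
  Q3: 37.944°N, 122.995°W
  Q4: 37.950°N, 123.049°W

Q1→2; Q2→2; Q3→2; Q4→3

Q1 at 37.940°N, 123.005°W:
  1: √((0.047·111.32)² + (-0.027·87.78)²) = √(27.37424 + 5.61718) = 5.744 km
  2: √((0.005·111.32)² + (0.009·87.78)²) = √(0.30980 + 0.62413) = 0.966 km
  3: √((-0.006·111.32)² + (-0.048·87.78)²) = √(0.44612 + 17.75308) = 4.266 km
  4: √((-0.025·111.32)² + (0.007·87.78)²) = √(7.74509 + 0.37756) = 2.850 km
  → nearest: 2 (0.966 km)
Q2 at 37.954°N, 123.013°W:
  1: √((0.033·111.32)² + (-0.019·87.78)²) = √(13.49504 + 2.78162) = 4.034 km
  2: √((-0.009·111.32)² + (0.017·87.78)²) = √(1.00376 + 2.22684) = 1.797 km
  3: √((-0.020·111.32)² + (-0.040·87.78)²) = √(4.95686 + 12.32853) = 4.158 km
  4: √((-0.039·111.32)² + (0.015·87.78)²) = √(18.84845 + 1.73370) = 4.537 km
  → nearest: 2 (1.797 km)
Q3 at 37.944°N, 122.995°W:
  1: √((0.043·111.32)² + (-0.037·87.78)²) = √(22.91307 + 10.54859) = 5.785 km
  2: √((0.001·111.32)² + (-0.001·87.78)²) = √(0.01239 + 0.00771) = 0.142 km
  3: √((-0.010·111.32)² + (-0.058·87.78)²) = √(1.23921 + 25.92072) = 5.212 km
  4: √((-0.029·111.32)² + (-0.003·87.78)²) = √(10.42179 + 0.06935) = 3.239 km
  → nearest: 2 (0.142 km)
Q4 at 37.950°N, 123.049°W:
  1: √((0.037·111.32)² + (0.017·87.78)²) = √(16.96484 + 2.22684) = 4.381 km
  2: √((-0.005·111.32)² + (0.053·87.78)²) = √(0.30980 + 21.64427) = 4.686 km
  3: √((-0.016·111.32)² + (-0.004·87.78)²) = √(3.17239 + 0.12329) = 1.815 km
  4: √((-0.035·111.32)² + (0.051·87.78)²) = √(15.18037 + 20.04156) = 5.935 km
  → nearest: 3 (1.815 km)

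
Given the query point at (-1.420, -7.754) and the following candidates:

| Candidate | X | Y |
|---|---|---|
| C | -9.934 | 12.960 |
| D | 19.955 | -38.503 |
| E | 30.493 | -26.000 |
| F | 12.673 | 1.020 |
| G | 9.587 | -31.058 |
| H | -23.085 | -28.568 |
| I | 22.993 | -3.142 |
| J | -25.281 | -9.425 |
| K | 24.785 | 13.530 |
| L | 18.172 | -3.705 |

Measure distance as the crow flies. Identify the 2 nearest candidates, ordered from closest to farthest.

F, L

Distances from (-1.420, -7.754):
C: √((-8.514)² + (20.714)²) = √(72.48820 + 429.06980) = 22.395
D: √((21.375)² + (-30.749)²) = √(456.89062 + 945.50100) = 37.449
E: √((31.913)² + (-18.246)²) = √(1018.43957 + 332.91652) = 36.761
F: √((14.093)² + (8.774)²) = √(198.61265 + 76.98308) = 16.601
G: √((11.007)² + (-23.304)²) = √(121.15405 + 543.07642) = 25.773
H: √((-21.665)² + (-20.814)²) = √(469.37222 + 433.22260) = 30.043
I: √((24.413)² + (4.612)²) = √(595.99457 + 21.27054) = 24.845
J: √((-23.861)² + (-1.671)²) = √(569.34732 + 2.79224) = 23.919
K: √((26.205)² + (21.284)²) = √(686.70202 + 453.00866) = 33.760
L: √((19.592)² + (4.049)²) = √(383.84646 + 16.39440) = 20.006
Sorted: F (16.601) < L (20.006) < C (22.395) < J (23.919) < …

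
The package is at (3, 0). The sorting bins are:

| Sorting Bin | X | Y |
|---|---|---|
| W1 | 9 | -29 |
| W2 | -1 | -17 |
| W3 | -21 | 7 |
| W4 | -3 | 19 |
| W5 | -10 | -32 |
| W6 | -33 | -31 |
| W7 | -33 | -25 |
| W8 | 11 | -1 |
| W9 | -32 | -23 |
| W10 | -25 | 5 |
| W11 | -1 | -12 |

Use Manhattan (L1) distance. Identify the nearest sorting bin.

W8

Distances from (3, 0):
W1: 35
W2: 21
W3: 31
W4: 25
W5: 45
W6: 67
W7: 61
W8: 9
W9: 58
W10: 33
W11: 16
Minimum: W8 at 9.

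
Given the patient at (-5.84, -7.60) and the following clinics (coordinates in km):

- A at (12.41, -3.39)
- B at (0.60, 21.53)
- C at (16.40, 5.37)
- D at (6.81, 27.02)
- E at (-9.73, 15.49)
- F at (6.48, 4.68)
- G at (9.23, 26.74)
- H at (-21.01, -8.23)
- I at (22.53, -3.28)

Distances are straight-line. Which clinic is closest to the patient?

H

Distances from (-5.84, -7.60):
A: √((18.25)² + (4.21)²) = √(333.0625 + 17.7241) = 18.73 km
B: √((6.44)² + (29.13)²) = √(41.4736 + 848.5569) = 29.83 km
C: √((22.24)² + (12.97)²) = √(494.6176 + 168.2209) = 25.75 km
D: √((12.65)² + (34.62)²) = √(160.0225 + 1198.5444) = 36.86 km
E: √((-3.89)² + (23.09)²) = √(15.1321 + 533.1481) = 23.42 km
F: √((12.32)² + (12.28)²) = √(151.7824 + 150.7984) = 17.39 km
G: √((15.07)² + (34.34)²) = √(227.1049 + 1179.2356) = 37.50 km
H: √((-15.17)² + (-0.63)²) = √(230.1289 + 0.3969) = 15.18 km
I: √((28.37)² + (4.32)²) = √(804.8569 + 18.6624) = 28.70 km
Minimum: H at 15.18 km.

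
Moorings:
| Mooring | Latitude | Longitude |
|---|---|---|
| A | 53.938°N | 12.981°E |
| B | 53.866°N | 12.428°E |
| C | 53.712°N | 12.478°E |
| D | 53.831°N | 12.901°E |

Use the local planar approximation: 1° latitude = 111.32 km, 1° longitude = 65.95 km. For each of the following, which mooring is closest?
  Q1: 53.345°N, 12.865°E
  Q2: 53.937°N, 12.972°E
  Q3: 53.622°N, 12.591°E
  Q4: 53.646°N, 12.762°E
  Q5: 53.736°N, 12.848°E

Q1→C; Q2→A; Q3→C; Q4→C; Q5→D

Q1 at 53.345°N, 12.865°E:
  A: 66.455 km
  B: 64.764 km
  C: 48.171 km
  D: 54.154 km
  → nearest: C (48.171 km)
Q2 at 53.937°N, 12.972°E:
  A: 0.604 km
  B: 36.737 km
  C: 41.095 km
  D: 12.695 km
  → nearest: A (0.604 km)
Q3 at 53.622°N, 12.591°E:
  A: 43.577 km
  B: 29.212 km
  C: 12.487 km
  D: 30.972 km
  → nearest: C (12.487 km)
Q4 at 53.646°N, 12.762°E:
  A: 35.570 km
  B: 32.939 km
  C: 20.119 km
  D: 22.542 km
  → nearest: C (20.119 km)
Q5 at 53.736°N, 12.848°E:
  A: 24.137 km
  B: 31.252 km
  C: 24.547 km
  D: 11.138 km
  → nearest: D (11.138 km)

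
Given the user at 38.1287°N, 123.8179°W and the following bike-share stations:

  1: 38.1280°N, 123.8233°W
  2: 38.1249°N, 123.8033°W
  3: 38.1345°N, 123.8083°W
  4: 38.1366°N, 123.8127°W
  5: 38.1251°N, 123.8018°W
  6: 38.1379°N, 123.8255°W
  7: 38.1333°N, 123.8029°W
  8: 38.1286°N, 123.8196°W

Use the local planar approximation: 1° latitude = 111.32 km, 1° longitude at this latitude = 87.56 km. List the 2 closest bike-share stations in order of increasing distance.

8, 1

Distances from 38.1287°N, 123.8179°W:
1: √((-0.0007·111.32)² + (-0.0054·87.56)²) = √(0.006072 + 0.223563) = 0.4792 km
2: √((-0.0038·111.32)² + (0.0146·87.56)²) = √(0.178943 + 1.634245) = 1.3465 km
3: √((0.0058·111.32)² + (0.0096·87.56)²) = √(0.416872 + 0.706568) = 1.0599 km
4: √((0.0079·111.32)² + (0.0052·87.56)²) = √(0.773394 + 0.207309) = 0.9903 km
5: √((-0.0036·111.32)² + (0.0161·87.56)²) = √(0.160602 + 1.987299) = 1.4656 km
6: √((0.0092·111.32)² + (-0.0076·87.56)²) = √(1.048871 + 0.442832) = 1.2214 km
7: √((0.0046·111.32)² + (0.0150·87.56)²) = √(0.262218 + 1.725020) = 1.4097 km
8: √((-0.0001·111.32)² + (-0.0017·87.56)²) = √(0.000124 + 0.022157) = 0.1493 km
Sorted: 8 (0.1493 km) < 1 (0.4792 km) < 4 (0.9903 km) < 3 (1.0599 km) < …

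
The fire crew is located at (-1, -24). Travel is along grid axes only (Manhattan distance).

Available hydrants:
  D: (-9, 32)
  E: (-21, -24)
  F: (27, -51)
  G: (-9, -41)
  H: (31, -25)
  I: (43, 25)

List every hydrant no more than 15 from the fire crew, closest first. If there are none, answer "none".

none

Distances from (-1, -24):
D: |-8| + |56| = 8 + 56 = 64
E: |-20| + |0| = 20 + 0 = 20
F: |28| + |-27| = 28 + 27 = 55
G: |-8| + |-17| = 8 + 17 = 25
H: |32| + |-1| = 32 + 1 = 33
I: |44| + |49| = 44 + 49 = 93
Threshold 15: none within range.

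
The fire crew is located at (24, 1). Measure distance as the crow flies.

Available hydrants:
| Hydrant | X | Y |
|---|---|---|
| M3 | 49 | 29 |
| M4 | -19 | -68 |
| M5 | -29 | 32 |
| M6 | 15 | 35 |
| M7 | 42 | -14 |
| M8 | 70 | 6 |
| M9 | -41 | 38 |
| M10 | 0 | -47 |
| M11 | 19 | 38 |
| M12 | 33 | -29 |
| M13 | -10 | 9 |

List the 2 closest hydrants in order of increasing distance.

Distances from (24, 1):
M3: √((25)² + (28)²) = √(625.000 + 784.000) = 37.5
M4: √((-43)² + (-69)²) = √(1849.000 + 4761.000) = 81.3
M5: √((-53)² + (31)²) = √(2809.000 + 961.000) = 61.4
M6: √((-9)² + (34)²) = √(81.000 + 1156.000) = 35.2
M7: √((18)² + (-15)²) = √(324.000 + 225.000) = 23.4
M8: √((46)² + (5)²) = √(2116.000 + 25.000) = 46.3
M9: √((-65)² + (37)²) = √(4225.000 + 1369.000) = 74.8
M10: √((-24)² + (-48)²) = √(576.000 + 2304.000) = 53.7
M11: √((-5)² + (37)²) = √(25.000 + 1369.000) = 37.3
M12: √((9)² + (-30)²) = √(81.000 + 900.000) = 31.3
M13: √((-34)² + (8)²) = √(1156.000 + 64.000) = 34.9
Sorted: M7 (23.4) < M12 (31.3) < M13 (34.9) < M6 (35.2) < …

M7, M12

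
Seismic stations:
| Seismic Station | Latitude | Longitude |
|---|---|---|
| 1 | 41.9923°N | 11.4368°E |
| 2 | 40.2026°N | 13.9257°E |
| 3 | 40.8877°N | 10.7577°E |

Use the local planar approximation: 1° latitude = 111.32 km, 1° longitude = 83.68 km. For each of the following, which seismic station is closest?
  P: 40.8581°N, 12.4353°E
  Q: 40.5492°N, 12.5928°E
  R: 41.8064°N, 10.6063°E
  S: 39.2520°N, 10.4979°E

P at 40.8581°N, 12.4353°E:
  1: 151.4025 km
  2: 144.4954 km
  3: 140.4202 km
  → nearest: 3 (140.4202 km)
Q at 40.5492°N, 12.5928°E:
  1: 187.5222 km
  2: 118.0221 km
  3: 158.1169 km
  → nearest: 2 (118.0221 km)
R at 41.8064°N, 10.6063°E:
  1: 72.5120 km
  2: 330.1961 km
  3: 103.0514 km
  → nearest: 1 (72.5120 km)
S at 39.2520°N, 10.4979°E:
  1: 315.0054 km
  2: 305.7356 km
  3: 183.3794 km
  → nearest: 3 (183.3794 km)

P→3; Q→2; R→1; S→3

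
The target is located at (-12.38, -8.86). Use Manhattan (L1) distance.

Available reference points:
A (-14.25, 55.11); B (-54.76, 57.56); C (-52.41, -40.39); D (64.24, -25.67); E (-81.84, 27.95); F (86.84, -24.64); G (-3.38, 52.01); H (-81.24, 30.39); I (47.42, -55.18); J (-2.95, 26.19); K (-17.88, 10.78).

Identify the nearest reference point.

K

Distances from (-12.38, -8.86):
A: |-1.87| + |63.97| = 1.87 + 63.97 = 65.84
B: |-42.38| + |66.42| = 42.38 + 66.42 = 108.80
C: |-40.03| + |-31.53| = 40.03 + 31.53 = 71.56
D: |76.62| + |-16.81| = 76.62 + 16.81 = 93.43
E: |-69.46| + |36.81| = 69.46 + 36.81 = 106.27
F: |99.22| + |-15.78| = 99.22 + 15.78 = 115.00
G: |9.00| + |60.87| = 9.00 + 60.87 = 69.87
H: |-68.86| + |39.25| = 68.86 + 39.25 = 108.11
I: |59.80| + |-46.32| = 59.80 + 46.32 = 106.12
J: |9.43| + |35.05| = 9.43 + 35.05 = 44.48
K: |-5.50| + |19.64| = 5.50 + 19.64 = 25.14
Minimum: K at 25.14.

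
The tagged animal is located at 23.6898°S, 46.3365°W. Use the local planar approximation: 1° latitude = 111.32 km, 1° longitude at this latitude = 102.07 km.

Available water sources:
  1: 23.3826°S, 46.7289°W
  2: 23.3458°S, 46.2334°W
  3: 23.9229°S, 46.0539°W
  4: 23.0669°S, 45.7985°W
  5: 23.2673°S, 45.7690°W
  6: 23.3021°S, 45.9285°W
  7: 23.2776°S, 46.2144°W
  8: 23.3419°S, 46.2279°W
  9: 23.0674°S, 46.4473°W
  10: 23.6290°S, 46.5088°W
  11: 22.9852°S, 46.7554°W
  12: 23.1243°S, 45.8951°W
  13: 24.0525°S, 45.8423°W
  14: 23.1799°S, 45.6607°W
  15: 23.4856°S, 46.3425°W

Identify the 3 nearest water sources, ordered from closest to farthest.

10, 15, 3

Distances from 23.6898°S, 46.3365°W:
1: √((0.3072·111.32)² + (-0.3924·102.07)²) = √(1169.469280 + 1604.184172) = 52.6655 km
2: √((0.3440·111.32)² + (0.1031·102.07)²) = √(1466.436563 + 110.742305) = 39.7137 km
3: √((-0.2331·111.32)² + (0.2826·102.07)²) = √(673.334617 + 832.032987) = 38.7991 km
4: √((0.6229·111.32)² + (0.5380·102.07)²) = √(4808.205901 + 3015.510055) = 88.4518 km
5: √((0.4225·111.32)² + (0.5675·102.07)²) = √(2212.074869 + 3355.273766) = 74.6147 km
6: √((0.3877·111.32)² + (0.4080·102.07)²) = √(1862.678910 + 1734.269378) = 59.9746 km
7: √((0.4122·111.32)² + (0.1221·102.07)²) = √(2105.534540 + 155.320063) = 47.5484 km
8: √((0.3479·111.32)² + (0.1086·102.07)²) = √(1499.875644 + 122.872835) = 40.2834 km
9: √((0.6224·111.32)² + (-0.1108·102.07)²) = √(4800.489933 + 127.901533) = 70.2025 km
10: √((0.0608·111.32)² + (-0.1723·102.07)²) = √(45.809289 + 309.290645) = 18.8441 km
11: √((0.7046·111.32)² + (-0.4189·102.07)²) = √(6152.217391 + 1828.171567) = 89.3330 km
12: √((0.5655·111.32)² + (0.4414·102.07)²) = √(3962.886316 + 2029.835703) = 77.4127 km
13: √((-0.3627·111.32)² + (0.4942·102.07)²) = √(1630.202319 + 2544.495644) = 64.6119 km
14: √((0.5099·111.32)² + (0.6758·102.07)²) = √(3221.932364 + 4758.089473) = 89.3310 km
15: √((0.2042·111.32)² + (-0.0060·102.07)²) = √(516.723093 + 0.375058) = 22.7398 km
Sorted: 10 (18.8441 km) < 15 (22.7398 km) < 3 (38.7991 km) < 2 (39.7137 km) < 8 (40.2834 km) < …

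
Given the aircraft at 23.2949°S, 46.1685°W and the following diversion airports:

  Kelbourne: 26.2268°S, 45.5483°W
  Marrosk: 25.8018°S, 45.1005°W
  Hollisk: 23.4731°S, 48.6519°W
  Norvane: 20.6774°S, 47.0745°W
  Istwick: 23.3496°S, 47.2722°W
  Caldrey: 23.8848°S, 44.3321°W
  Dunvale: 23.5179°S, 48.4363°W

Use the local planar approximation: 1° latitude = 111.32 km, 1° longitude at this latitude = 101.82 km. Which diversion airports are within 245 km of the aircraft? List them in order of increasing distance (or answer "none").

Istwick, Caldrey, Dunvale

Distances from 23.2949°S, 46.1685°W:
Kelbourne: √((-2.9319·111.32)² + (0.6202·101.82)²) = √(106523.322139 + 3987.766395) = 332.4321 km
Marrosk: √((-2.5069·111.32)² + (1.0680·101.82)²) = √(77879.008903 + 11825.205339) = 299.5066 km
Hollisk: √((-0.1782·111.32)² + (-2.4834·101.82)²) = √(393.515456 + 63938.072387) = 253.6367 km
Norvane: √((2.6175·111.32)² + (-0.9060·101.82)²) = √(84902.362676 + 8509.863241) = 305.6341 km
Istwick: √((-0.0547·111.32)² + (-1.1037·101.82)²) = √(37.078405 + 12628.979855) = 112.5436 km
Caldrey: √((-0.5899·111.32)² + (1.8364·101.82)²) = √(4312.242621 + 34962.361067) = 198.1782 km
Dunvale: √((-0.2230·111.32)² + (-2.2678·101.82)²) = √(616.248849 + 53318.225528) = 232.2380 km
Threshold 245 km: Istwick (112.5436 km), Caldrey (198.1782 km), Dunvale (232.2380 km) are within range.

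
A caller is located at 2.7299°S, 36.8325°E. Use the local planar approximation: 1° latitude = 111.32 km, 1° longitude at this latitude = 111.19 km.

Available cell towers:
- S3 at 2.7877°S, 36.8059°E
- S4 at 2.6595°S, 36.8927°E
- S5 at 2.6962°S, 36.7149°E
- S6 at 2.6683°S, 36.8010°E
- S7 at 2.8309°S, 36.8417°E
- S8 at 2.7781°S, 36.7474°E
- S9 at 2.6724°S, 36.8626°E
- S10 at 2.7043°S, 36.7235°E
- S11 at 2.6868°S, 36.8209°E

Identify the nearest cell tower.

Distances from 2.7299°S, 36.8325°E:
S3: 7.0815 km
S4: 10.3064 km
S5: 13.6035 km
S6: 7.7000 km
S7: 11.2898 km
S8: 10.8777 km
S9: 7.2231 km
S10: 12.4502 km
S11: 4.9682 km
Minimum: S11 at 4.9682 km.

S11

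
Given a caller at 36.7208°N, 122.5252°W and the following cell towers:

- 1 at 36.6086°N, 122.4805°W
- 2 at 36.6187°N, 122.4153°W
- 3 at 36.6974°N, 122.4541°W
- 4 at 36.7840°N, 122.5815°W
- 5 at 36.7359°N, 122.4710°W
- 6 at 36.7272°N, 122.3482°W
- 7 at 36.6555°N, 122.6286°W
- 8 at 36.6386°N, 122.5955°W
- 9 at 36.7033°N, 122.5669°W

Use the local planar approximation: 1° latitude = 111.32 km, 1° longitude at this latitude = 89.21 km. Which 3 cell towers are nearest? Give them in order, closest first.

Distances from 36.7208°N, 122.5252°W:
1: 13.1112 km
2: 15.0101 km
3: 6.8569 km
4: 8.6442 km
5: 5.1190 km
6: 15.8062 km
7: 11.7443 km
8: 11.0934 km
9: 4.1993 km
Sorted: 9 (4.1993 km) < 5 (5.1190 km) < 3 (6.8569 km) < 4 (8.6442 km) < 8 (11.0934 km) < …

9, 5, 3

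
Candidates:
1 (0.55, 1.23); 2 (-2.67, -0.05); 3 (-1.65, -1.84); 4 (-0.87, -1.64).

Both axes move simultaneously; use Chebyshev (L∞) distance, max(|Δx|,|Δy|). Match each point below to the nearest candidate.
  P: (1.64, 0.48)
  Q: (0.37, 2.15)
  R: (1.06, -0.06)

P at (1.64, 0.48):
  1: max(|-1.09|, |0.75|) = 1.09
  2: max(|-4.31|, |-0.53|) = 4.31
  3: max(|-3.29|, |-2.32|) = 3.29
  4: max(|-2.51|, |-2.12|) = 2.51
  → nearest: 1 (1.09)
Q at (0.37, 2.15):
  1: max(|0.18|, |-0.92|) = 0.92
  2: max(|-3.04|, |-2.20|) = 3.04
  3: max(|-2.02|, |-3.99|) = 3.99
  4: max(|-1.24|, |-3.79|) = 3.79
  → nearest: 1 (0.92)
R at (1.06, -0.06):
  1: max(|-0.51|, |1.29|) = 1.29
  2: max(|-3.73|, |0.01|) = 3.73
  3: max(|-2.71|, |-1.78|) = 2.71
  4: max(|-1.93|, |-1.58|) = 1.93
  → nearest: 1 (1.29)

P→1; Q→1; R→1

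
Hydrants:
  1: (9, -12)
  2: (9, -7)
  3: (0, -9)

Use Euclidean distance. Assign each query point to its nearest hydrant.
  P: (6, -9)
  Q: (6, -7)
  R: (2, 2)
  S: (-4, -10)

P at (6, -9):
  1: 4.2
  2: 3.6
  3: 6.0
  → nearest: 2 (3.6)
Q at (6, -7):
  1: 5.8
  2: 3.0
  3: 6.3
  → nearest: 2 (3.0)
R at (2, 2):
  1: 15.7
  2: 11.4
  3: 11.2
  → nearest: 3 (11.2)
S at (-4, -10):
  1: 13.2
  2: 13.3
  3: 4.1
  → nearest: 3 (4.1)

P→2; Q→2; R→3; S→3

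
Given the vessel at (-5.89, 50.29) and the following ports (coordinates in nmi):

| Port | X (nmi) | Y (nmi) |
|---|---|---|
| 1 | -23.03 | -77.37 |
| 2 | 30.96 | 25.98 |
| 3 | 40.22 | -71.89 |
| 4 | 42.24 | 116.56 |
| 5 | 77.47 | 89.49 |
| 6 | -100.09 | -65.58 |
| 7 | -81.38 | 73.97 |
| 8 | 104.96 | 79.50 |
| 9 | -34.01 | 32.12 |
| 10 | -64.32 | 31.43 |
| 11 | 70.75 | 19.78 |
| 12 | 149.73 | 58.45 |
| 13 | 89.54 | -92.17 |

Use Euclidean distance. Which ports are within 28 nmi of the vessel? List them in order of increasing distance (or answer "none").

Distances from (-5.89, 50.29):
1: 128.81 nmi
2: 44.15 nmi
3: 130.59 nmi
4: 81.90 nmi
5: 92.12 nmi
6: 149.33 nmi
7: 79.12 nmi
8: 114.63 nmi
9: 33.48 nmi
10: 61.40 nmi
11: 82.49 nmi
12: 155.83 nmi
13: 171.47 nmi
Threshold 28 nmi: none within range.

none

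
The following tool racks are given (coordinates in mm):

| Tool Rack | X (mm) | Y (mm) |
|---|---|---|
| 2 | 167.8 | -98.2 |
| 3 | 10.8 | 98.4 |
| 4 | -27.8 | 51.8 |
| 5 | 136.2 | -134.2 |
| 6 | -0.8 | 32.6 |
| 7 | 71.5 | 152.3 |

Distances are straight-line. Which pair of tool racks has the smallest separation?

4 and 6

Pairwise distances:
4–6: 33.1 mm
2–5: 47.9 mm
3–4: 60.5 mm
3–6: 66.8 mm
3–7: 81.2 mm
6–7: 139.8 mm
4–7: 141.3 mm
2–6: 213.4 mm
5–6: 215.9 mm
2–4: 246.5 mm
4–5: 248.0 mm
2–3: 251.6 mm
3–5: 264.2 mm
2–7: 268.4 mm
5–7: 293.7 mm
Closest pair: 4–6 at 33.1 mm.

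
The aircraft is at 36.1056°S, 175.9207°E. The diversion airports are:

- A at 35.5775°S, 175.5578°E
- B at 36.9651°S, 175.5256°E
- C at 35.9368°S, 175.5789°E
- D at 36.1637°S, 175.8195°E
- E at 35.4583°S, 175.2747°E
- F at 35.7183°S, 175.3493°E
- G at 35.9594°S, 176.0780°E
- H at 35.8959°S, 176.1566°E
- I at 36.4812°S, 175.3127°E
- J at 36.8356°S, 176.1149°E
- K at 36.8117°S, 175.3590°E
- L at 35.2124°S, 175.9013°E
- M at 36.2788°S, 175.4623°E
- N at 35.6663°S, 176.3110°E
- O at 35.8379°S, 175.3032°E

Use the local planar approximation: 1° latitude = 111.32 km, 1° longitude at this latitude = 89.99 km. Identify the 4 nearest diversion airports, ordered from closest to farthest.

Distances from 36.1056°S, 175.9207°E:
A: √((0.5281·111.32)² + (-0.3629·89.99)²) = √(3456.039761 + 1066.503881) = 67.2499 km
B: √((-0.8595·111.32)² + (-0.3951·89.99)²) = √(9154.574375 + 1264.161509) = 102.0722 km
C: √((0.1688·111.32)² + (-0.3418·89.99)²) = √(353.094766 + 946.090367) = 36.0442 km
D: √((-0.0581·111.32)² + (-0.1012·89.99)²) = √(41.831040 + 82.937230) = 11.1700 km
E: √((0.6473·111.32)² + (-0.6460·89.99)²) = √(5192.274083 + 3379.508473) = 92.5839 km
F: √((0.3873·111.32)² + (-0.5714·89.99)²) = √(1858.837346 + 2644.045812) = 67.1035 km
G: √((0.1462·111.32)² + (0.1573·89.99)²) = √(264.875104 + 200.376114) = 21.5697 km
H: √((0.2097·111.32)² + (0.2359·89.99)²) = √(544.933185 + 450.655199) = 31.5529 km
I: √((-0.3756·111.32)² + (-0.6080·89.99)²) = √(1748.225950 + 2993.613042) = 68.8610 km
J: √((-0.7300·111.32)² + (0.1942·89.99)²) = √(6603.772685 + 305.412603) = 83.1215 km
K: √((-0.7061·111.32)² + (-0.5617·89.99)²) = √(6178.439784 + 2555.037928) = 93.4531 km
L: √((0.8932·111.32)² + (-0.0194·89.99)²) = √(9886.528534 + 3.047839) = 99.4463 km
M: √((-0.1732·111.32)² + (-0.4584·89.99)²) = √(371.742462 + 1701.679322) = 45.5348 km
N: √((0.4393·111.32)² + (0.3903·89.99)²) = √(2391.491281 + 1233.631943) = 60.2090 km
O: √((0.2677·111.32)² + (-0.6175·89.99)²) = √(888.061695 + 3087.894312) = 63.0552 km
Sorted: D (11.1700 km) < G (21.5697 km) < H (31.5529 km) < C (36.0442 km) < M (45.5348 km) < N (60.2090 km) < …

D, G, H, C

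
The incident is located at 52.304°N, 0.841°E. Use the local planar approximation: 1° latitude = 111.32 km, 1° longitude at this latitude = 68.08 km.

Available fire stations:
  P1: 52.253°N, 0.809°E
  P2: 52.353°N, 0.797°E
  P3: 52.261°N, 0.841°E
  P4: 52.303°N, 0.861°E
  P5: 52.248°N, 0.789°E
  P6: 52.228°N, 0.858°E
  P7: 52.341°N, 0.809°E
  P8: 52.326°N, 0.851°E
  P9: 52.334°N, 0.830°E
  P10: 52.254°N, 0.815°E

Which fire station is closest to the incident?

P4

Distances from 52.304°N, 0.841°E:
P1: √((-0.051·111.32)² + (-0.032·68.08)²) = √(32.23196 + 4.74612) = 6.081 km
P2: √((0.049·111.32)² + (-0.044·68.08)²) = √(29.75353 + 8.97314) = 6.223 km
P3: √((-0.043·111.32)² + (0.000·68.08)²) = √(22.91307 + 0.00000) = 4.787 km
P4: √((-0.001·111.32)² + (0.020·68.08)²) = √(0.01239 + 1.85395) = 1.366 km
P5: √((-0.056·111.32)² + (-0.052·68.08)²) = √(38.86176 + 12.53273) = 7.169 km
P6: √((-0.076·111.32)² + (0.017·68.08)²) = √(71.57701 + 1.33948) = 8.539 km
P7: √((0.037·111.32)² + (-0.032·68.08)²) = √(16.96484 + 4.74612) = 4.660 km
P8: √((0.022·111.32)² + (0.010·68.08)²) = √(5.99780 + 0.46349) = 2.542 km
P9: √((0.030·111.32)² + (-0.011·68.08)²) = √(11.15293 + 0.56082) = 3.423 km
P10: √((-0.050·111.32)² + (-0.026·68.08)²) = √(30.98036 + 3.13318) = 5.841 km
Minimum: P4 at 1.366 km.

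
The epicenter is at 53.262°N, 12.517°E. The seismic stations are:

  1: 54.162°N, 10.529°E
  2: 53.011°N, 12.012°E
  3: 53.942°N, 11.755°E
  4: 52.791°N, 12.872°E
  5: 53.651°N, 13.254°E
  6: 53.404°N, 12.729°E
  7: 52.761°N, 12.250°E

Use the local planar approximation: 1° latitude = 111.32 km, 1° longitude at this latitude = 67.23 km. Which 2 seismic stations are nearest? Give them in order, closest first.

Distances from 53.262°N, 12.517°E:
1: √((0.900·111.32)² + (-1.988·67.23)²) = √(10037.63534 + 17863.18856) = 167.035 km
2: √((-0.251·111.32)² + (-0.505·67.23)²) = √(780.71736 + 1152.68059) = 43.970 km
3: √((0.680·111.32)² + (-0.762·67.23)²) = √(5730.12665 + 2624.43708) = 91.403 km
4: √((-0.471·111.32)² + (0.355·67.23)²) = √(2749.08526 + 569.61698) = 57.608 km
5: √((0.389·111.32)² + (0.737·67.23)²) = √(1875.19138 + 2455.05484) = 65.805 km
6: √((0.142·111.32)² + (0.212·67.23)²) = √(249.87516 + 203.14117) = 21.284 km
7: √((-0.501·111.32)² + (-0.267·67.23)²) = √(3110.44013 + 322.21722) = 58.589 km
Sorted: 6 (21.284 km) < 2 (43.970 km) < 4 (57.608 km) < 7 (58.589 km) < …

6, 2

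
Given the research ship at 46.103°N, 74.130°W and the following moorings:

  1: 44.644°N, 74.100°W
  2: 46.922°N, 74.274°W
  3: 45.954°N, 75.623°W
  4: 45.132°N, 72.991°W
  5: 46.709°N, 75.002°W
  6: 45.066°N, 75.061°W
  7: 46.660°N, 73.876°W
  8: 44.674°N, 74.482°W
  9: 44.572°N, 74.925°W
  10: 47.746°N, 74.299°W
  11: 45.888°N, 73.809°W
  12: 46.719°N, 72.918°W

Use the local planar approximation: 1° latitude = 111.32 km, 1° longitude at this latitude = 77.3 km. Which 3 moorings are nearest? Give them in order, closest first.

Distances from 46.103°N, 74.130°W:
1: √((-1.459·111.32)² + (0.030·77.3)²) = √(26378.91808 + 5.37776) = 162.432 km
2: √((0.819·111.32)² + (-0.144·77.3)²) = √(8312.16583 + 123.90361) = 91.848 km
3: √((-0.149·111.32)² + (-1.493·77.3)²) = √(275.11795 + 13319.21420) = 116.595 km
4: √((-0.971·111.32)² + (1.139·77.3)²) = √(11683.81993 + 7751.86920) = 139.412 km
5: √((0.606·111.32)² + (-0.872·77.3)²) = √(4550.84081 + 4543.51491) = 95.364 km
6: √((-1.037·111.32)² + (-0.931·77.3)²) = √(13326.12578 + 5179.14834) = 136.034 km
7: √((0.557·111.32)² + (0.254·77.3)²) = √(3844.64979 + 385.50181) = 65.040 km
8: √((-1.429·111.32)² + (-0.352·77.3)²) = √(25305.26286 + 740.36233) = 161.387 km
9: √((-1.531·111.32)² + (-0.795·77.3)²) = √(29046.69849 + 3776.53266) = 181.172 km
10: √((1.643·111.32)² + (-0.169·77.3)²) = √(33451.95641 + 170.66026) = 183.365 km
11: √((-0.215·111.32)² + (0.321·77.3)²) = √(572.82678 + 615.69986) = 34.475 km
12: √((0.616·111.32)² + (1.212·77.3)²) = √(4702.27279 + 8777.36639) = 116.102 km
Sorted: 11 (34.475 km) < 7 (65.040 km) < 2 (91.848 km) < 5 (95.364 km) < 12 (116.102 km) < …

11, 7, 2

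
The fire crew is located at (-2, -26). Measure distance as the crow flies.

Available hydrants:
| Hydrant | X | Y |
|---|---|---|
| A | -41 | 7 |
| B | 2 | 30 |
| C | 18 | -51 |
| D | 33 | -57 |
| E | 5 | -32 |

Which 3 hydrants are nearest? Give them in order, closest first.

Distances from (-2, -26):
A: 51.1
B: 56.1
C: 32.0
D: 46.8
E: 9.2
Sorted: E (9.2) < C (32.0) < D (46.8) < A (51.1) < B (56.1)

E, C, D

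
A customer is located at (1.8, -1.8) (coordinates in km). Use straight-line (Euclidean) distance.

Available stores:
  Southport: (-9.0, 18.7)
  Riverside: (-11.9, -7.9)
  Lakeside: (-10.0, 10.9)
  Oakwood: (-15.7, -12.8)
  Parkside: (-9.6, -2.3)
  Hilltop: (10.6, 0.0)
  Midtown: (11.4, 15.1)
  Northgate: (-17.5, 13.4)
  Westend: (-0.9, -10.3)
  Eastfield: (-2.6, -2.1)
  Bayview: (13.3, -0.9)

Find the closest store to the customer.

Eastfield

Distances from (1.8, -1.8):
Southport: √((-10.8)² + (20.5)²) = √(116.640 + 420.250) = 23.2 km
Riverside: √((-13.7)² + (-6.1)²) = √(187.690 + 37.210) = 15.0 km
Lakeside: √((-11.8)² + (12.7)²) = √(139.240 + 161.290) = 17.3 km
Oakwood: √((-17.5)² + (-11.0)²) = √(306.250 + 121.000) = 20.7 km
Parkside: √((-11.4)² + (-0.5)²) = √(129.960 + 0.250) = 11.4 km
Hilltop: √((8.8)² + (1.8)²) = √(77.440 + 3.240) = 9.0 km
Midtown: √((9.6)² + (16.9)²) = √(92.160 + 285.610) = 19.4 km
Northgate: √((-19.3)² + (15.2)²) = √(372.490 + 231.040) = 24.6 km
Westend: √((-2.7)² + (-8.5)²) = √(7.290 + 72.250) = 8.9 km
Eastfield: √((-4.4)² + (-0.3)²) = √(19.360 + 0.090) = 4.4 km
Bayview: √((11.5)² + (0.9)²) = √(132.250 + 0.810) = 11.5 km
Minimum: Eastfield at 4.4 km.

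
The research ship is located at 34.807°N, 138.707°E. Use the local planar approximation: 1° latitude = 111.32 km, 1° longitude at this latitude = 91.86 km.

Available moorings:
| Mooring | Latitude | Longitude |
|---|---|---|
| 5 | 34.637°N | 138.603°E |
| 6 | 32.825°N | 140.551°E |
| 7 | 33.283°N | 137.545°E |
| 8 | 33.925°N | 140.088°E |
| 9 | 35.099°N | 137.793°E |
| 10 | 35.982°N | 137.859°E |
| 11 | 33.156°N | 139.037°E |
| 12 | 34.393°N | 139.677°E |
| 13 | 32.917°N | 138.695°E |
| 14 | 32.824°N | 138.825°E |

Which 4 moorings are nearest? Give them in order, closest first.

Distances from 34.807°N, 138.707°E:
5: √((-0.170·111.32)² + (-0.104·91.86)²) = √(358.13292 + 91.26822) = 21.199 km
6: √((-1.982·111.32)² + (1.844·91.86)²) = √(48680.35040 + 28692.91790) = 278.161 km
7: √((-1.524·111.32)² + (-1.162·91.86)²) = √(28781.69253 + 11393.70940) = 200.438 km
8: √((-0.882·111.32)² + (1.381·91.86)²) = √(9640.14498 + 16093.11962) = 160.416 km
9: √((0.292·111.32)² + (-0.914·91.86)²) = √(1056.60363 + 7049.28832) = 90.033 km
10: √((1.175·111.32)² + (-0.848·91.86)²) = √(17108.90160 + 6067.98623) = 152.240 km
11: √((-1.651·111.32)² + (0.330·91.86)²) = √(33778.51415 + 918.92647) = 186.272 km
12: √((-0.414·111.32)² + (0.970·91.86)²) = √(2123.96364 + 7939.55846) = 100.317 km
13: √((-1.890·111.32)² + (-0.012·91.86)²) = √(44265.97187 + 1.21511) = 210.398 km
14: √((-1.983·111.32)² + (0.118·91.86)²) = √(48729.48525 + 117.49433) = 221.014 km
Sorted: 5 (21.199 km) < 9 (90.033 km) < 12 (100.317 km) < 10 (152.240 km) < 8 (160.416 km) < 11 (186.272 km) < …

5, 9, 12, 10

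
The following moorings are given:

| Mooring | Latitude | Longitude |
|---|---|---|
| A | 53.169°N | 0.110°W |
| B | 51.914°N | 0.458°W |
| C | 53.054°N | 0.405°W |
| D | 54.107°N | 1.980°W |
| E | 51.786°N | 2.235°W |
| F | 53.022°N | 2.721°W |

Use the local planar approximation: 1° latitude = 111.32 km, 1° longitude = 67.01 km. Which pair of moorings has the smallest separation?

A and C

Pairwise distances:
A–B: 141.639 km
A–C: 23.551 km
A–D: 163.112 km
A–E: 209.712 km
A–F: 175.727 km
B–C: 126.954 km
B–D: 264.573 km
B–E: 119.926 km
B–F: 195.472 km
C–D: 157.732 km
C–E: 186.982 km
C–F: 155.236 km
D–E: 258.938 km
D–F: 130.591 km
E–F: 141.393 km
Closest pair: A–C at 23.551 km.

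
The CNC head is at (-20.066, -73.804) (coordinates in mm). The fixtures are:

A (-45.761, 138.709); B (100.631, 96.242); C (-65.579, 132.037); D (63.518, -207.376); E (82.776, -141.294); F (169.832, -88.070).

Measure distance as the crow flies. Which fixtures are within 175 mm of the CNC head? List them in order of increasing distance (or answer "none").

Distances from (-20.066, -73.804):
A: √((-25.695)² + (212.513)²) = √(660.23303 + 45161.77517) = 214.061 mm
B: √((120.697)² + (170.046)²) = √(14567.76581 + 28915.64212) = 208.527 mm
C: √((-45.513)² + (205.841)²) = √(2071.43317 + 42370.51728) = 210.813 mm
D: √((83.584)² + (-133.572)²) = √(6986.28506 + 17841.47918) = 157.568 mm
E: √((102.842)² + (-67.490)²) = √(10576.47696 + 4554.90010) = 123.010 mm
F: √((189.898)² + (-14.266)²) = √(36061.25040 + 203.51876) = 190.433 mm
Threshold 175 mm: E (123.010 mm), D (157.568 mm) are within range.

E, D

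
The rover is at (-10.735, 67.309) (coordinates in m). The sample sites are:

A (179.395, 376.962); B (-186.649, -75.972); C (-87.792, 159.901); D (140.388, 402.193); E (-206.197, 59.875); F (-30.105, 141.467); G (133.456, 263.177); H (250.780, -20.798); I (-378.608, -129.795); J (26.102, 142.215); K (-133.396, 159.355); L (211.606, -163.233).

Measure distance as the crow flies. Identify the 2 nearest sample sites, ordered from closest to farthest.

Distances from (-10.735, 67.309):
A: √((190.130)² + (309.653)²) = √(36149.41690 + 95884.98041) = 363.365 m
B: √((-175.914)² + (-143.281)²) = √(30945.73540 + 20529.44496) = 226.881 m
C: √((-77.057)² + (92.592)²) = √(5937.78125 + 8573.27846) = 120.462 m
D: √((151.123)² + (334.884)²) = √(22838.16113 + 112147.29346) = 367.404 m
E: √((-195.462)² + (-7.434)²) = √(38205.39344 + 55.26436) = 195.603 m
F: √((-19.370)² + (74.158)²) = √(375.19690 + 5499.40896) = 76.646 m
G: √((144.191)² + (195.868)²) = √(20791.04448 + 38364.27342) = 243.219 m
H: √((261.515)² + (-88.107)²) = √(68390.09522 + 7762.84345) = 275.958 m
I: √((-367.873)² + (-197.104)²) = √(135330.54413 + 38849.98682) = 417.349 m
J: √((36.837)² + (74.906)²) = √(1356.96457 + 5610.90884) = 83.474 m
K: √((-122.661)² + (92.046)²) = √(15045.72092 + 8472.46612) = 153.356 m
L: √((222.341)² + (-230.542)²) = √(49435.52028 + 53149.61376) = 320.289 m
Sorted: F (76.646 m) < J (83.474 m) < C (120.462 m) < K (153.356 m) < …

F, J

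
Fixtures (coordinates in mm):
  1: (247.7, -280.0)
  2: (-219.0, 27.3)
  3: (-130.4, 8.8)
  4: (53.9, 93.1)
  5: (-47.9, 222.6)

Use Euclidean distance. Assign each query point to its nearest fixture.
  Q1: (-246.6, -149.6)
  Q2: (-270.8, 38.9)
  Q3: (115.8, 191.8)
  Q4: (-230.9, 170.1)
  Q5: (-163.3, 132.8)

Q1→2; Q2→2; Q3→4; Q4→2; Q5→2

Q1 at (-246.6, -149.6):
  1: √((494.3)² + (-130.4)²) = √(244332.490 + 17004.160) = 511.2 mm
  2: √((27.6)² + (176.9)²) = √(761.760 + 31293.610) = 179.0 mm
  3: √((116.2)² + (158.4)²) = √(13502.440 + 25090.560) = 196.5 mm
  4: √((300.5)² + (242.7)²) = √(90300.250 + 58903.290) = 386.3 mm
  5: √((198.7)² + (372.2)²) = √(39481.690 + 138532.840) = 421.9 mm
  → nearest: 2 (179.0 mm)
Q2 at (-270.8, 38.9):
  1: √((518.5)² + (-318.9)²) = √(268842.250 + 101697.210) = 608.7 mm
  2: √((51.8)² + (-11.6)²) = √(2683.240 + 134.560) = 53.1 mm
  3: √((140.4)² + (-30.1)²) = √(19712.160 + 906.010) = 143.6 mm
  4: √((324.7)² + (54.2)²) = √(105430.090 + 2937.640) = 329.2 mm
  5: √((222.9)² + (183.7)²) = √(49684.410 + 33745.690) = 288.8 mm
  → nearest: 2 (53.1 mm)
Q3 at (115.8, 191.8):
  1: √((131.9)² + (-471.8)²) = √(17397.610 + 222595.240) = 489.9 mm
  2: √((-334.8)² + (-164.5)²) = √(112091.040 + 27060.250) = 373.0 mm
  3: √((-246.2)² + (-183.0)²) = √(60614.440 + 33489.000) = 306.8 mm
  4: √((-61.9)² + (-98.7)²) = √(3831.610 + 9741.690) = 116.5 mm
  5: √((-163.7)² + (30.8)²) = √(26797.690 + 948.640) = 166.6 mm
  → nearest: 4 (116.5 mm)
Q4 at (-230.9, 170.1):
  1: √((478.6)² + (-450.1)²) = √(229057.960 + 202590.010) = 657.0 mm
  2: √((11.9)² + (-142.8)²) = √(141.610 + 20391.840) = 143.3 mm
  3: √((100.5)² + (-161.3)²) = √(10100.250 + 26017.690) = 190.0 mm
  4: √((284.8)² + (-77.0)²) = √(81111.040 + 5929.000) = 295.0 mm
  5: √((183.0)² + (52.5)²) = √(33489.000 + 2756.250) = 190.4 mm
  → nearest: 2 (143.3 mm)
Q5 at (-163.3, 132.8):
  1: √((411.0)² + (-412.8)²) = √(168921.000 + 170403.840) = 582.5 mm
  2: √((-55.7)² + (-105.5)²) = √(3102.490 + 11130.250) = 119.3 mm
  3: √((32.9)² + (-124.0)²) = √(1082.410 + 15376.000) = 128.3 mm
  4: √((217.2)² + (-39.7)²) = √(47175.840 + 1576.090) = 220.8 mm
  5: √((115.4)² + (89.8)²) = √(13317.160 + 8064.040) = 146.2 mm
  → nearest: 2 (119.3 mm)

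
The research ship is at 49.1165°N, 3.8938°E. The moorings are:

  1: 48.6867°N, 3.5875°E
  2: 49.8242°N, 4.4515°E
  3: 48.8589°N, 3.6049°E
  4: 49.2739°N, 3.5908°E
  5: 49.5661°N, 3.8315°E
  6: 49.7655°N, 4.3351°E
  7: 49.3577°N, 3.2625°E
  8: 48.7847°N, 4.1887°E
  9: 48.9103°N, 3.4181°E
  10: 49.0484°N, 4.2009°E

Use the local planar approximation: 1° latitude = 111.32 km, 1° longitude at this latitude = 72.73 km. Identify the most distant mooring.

Distances from 49.1165°N, 3.8938°E:
1: √((-0.4298·111.32)² + (-0.3063·72.73)²) = √(2289.176177 + 496.273595) = 52.7774 km
2: √((0.7077·111.32)² + (0.5577·72.73)²) = √(6206.471801 + 1645.236986) = 88.6099 km
3: √((-0.2576·111.32)² + (-0.2889·72.73)²) = √(822.314811 + 441.491411) = 35.5501 km
4: √((0.1574·111.32)² + (-0.3030·72.73)²) = √(307.012354 + 485.637743) = 28.1540 km
5: √((0.4496·111.32)² + (-0.0623·72.73)²) = √(2504.949647 + 20.530677) = 50.2542 km
6: √((0.6490·111.32)² + (0.4413·72.73)²) = √(5219.582771 + 1030.137104) = 79.0552 km
7: √((0.2412·111.32)² + (-0.6313·72.73)²) = √(720.943121 + 2108.136627) = 53.1891 km
8: √((-0.3318·111.32)² + (0.2949·72.73)²) = √(1364.266323 + 460.020007) = 42.7117 km
9: √((-0.2062·111.32)² + (-0.4757·72.73)²) = √(526.894563 + 1196.998147) = 41.5198 km
10: √((-0.0681·111.32)² + (0.3071·72.73)²) = √(57.469924 + 498.869334) = 23.5868 km
Maximum: 2 at 88.6099 km.

2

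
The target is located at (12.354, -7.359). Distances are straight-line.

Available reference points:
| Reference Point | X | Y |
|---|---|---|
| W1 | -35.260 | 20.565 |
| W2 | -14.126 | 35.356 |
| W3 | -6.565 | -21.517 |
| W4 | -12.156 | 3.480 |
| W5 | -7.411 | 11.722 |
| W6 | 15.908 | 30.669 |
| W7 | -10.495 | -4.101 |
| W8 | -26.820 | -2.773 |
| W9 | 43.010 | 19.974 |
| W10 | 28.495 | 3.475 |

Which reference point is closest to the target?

Distances from (12.354, -7.359):
W1: √((-47.614)² + (27.924)²) = √(2267.09300 + 779.74978) = 55.198
W2: √((-26.480)² + (42.715)²) = √(701.19040 + 1824.57123) = 50.257
W3: √((-18.919)² + (-14.158)²) = √(357.92856 + 200.44896) = 23.630
W4: √((-24.510)² + (10.839)²) = √(600.74010 + 117.48392) = 26.800
W5: √((-19.765)² + (19.081)²) = √(390.65523 + 364.08456) = 27.473
W6: √((3.554)² + (38.028)²) = √(12.63092 + 1446.12878) = 38.194
W7: √((-22.849)² + (3.258)²) = √(522.07680 + 10.61456) = 23.080
W8: √((-39.174)² + (4.586)²) = √(1534.60228 + 21.03140) = 39.442
W9: √((30.656)² + (27.333)²) = √(939.79034 + 747.09289) = 41.072
W10: √((16.141)² + (10.834)²) = √(260.53188 + 117.37556) = 19.440
Minimum: W10 at 19.440.

W10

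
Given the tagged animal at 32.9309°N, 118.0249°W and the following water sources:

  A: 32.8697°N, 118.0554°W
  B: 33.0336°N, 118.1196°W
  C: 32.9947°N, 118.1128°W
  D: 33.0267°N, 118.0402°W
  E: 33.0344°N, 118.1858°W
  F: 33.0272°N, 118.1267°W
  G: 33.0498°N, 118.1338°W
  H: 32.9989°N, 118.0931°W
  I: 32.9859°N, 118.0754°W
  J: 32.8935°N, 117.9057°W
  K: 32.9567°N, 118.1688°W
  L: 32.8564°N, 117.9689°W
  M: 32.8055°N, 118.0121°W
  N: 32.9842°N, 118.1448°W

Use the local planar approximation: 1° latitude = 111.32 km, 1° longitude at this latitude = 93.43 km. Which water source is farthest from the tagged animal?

Distances from 32.9309°N, 118.0249°W:
A: √((-0.0612·111.32)² + (-0.0305·93.43)²) = √(46.414026 + 8.120306) = 7.3847 km
B: √((0.1027·111.32)² + (-0.0947·93.43)²) = √(130.703520 + 78.283936) = 14.4564 km
C: √((0.0638·111.32)² + (-0.0879·93.43)²) = √(50.441472 + 67.445107) = 10.8576 km
D: √((0.0958·111.32)² + (-0.0153·93.43)²) = √(113.730622 + 2.043410) = 10.7598 km
E: √((0.1035·111.32)² + (-0.1609·93.43)²) = √(132.747727 + 225.987692) = 18.9403 km
F: √((0.0963·111.32)² + (-0.1018·93.43)²) = √(114.920887 + 90.462431) = 14.3312 km
G: √((0.1189·111.32)² + (-0.1089·93.43)²) = √(175.190319 + 103.521000) = 16.6946 km
H: √((0.0680·111.32)² + (-0.0682·93.43)²) = √(57.301266 + 40.601441) = 9.8946 km
I: √((0.0550·111.32)² + (-0.0505·93.43)²) = √(37.486231 + 22.261553) = 7.7297 km
J: √((-0.0374·111.32)² + (0.1192·93.43)²) = √(17.333633 + 124.029562) = 11.8896 km
K: √((0.0258·111.32)² + (-0.1439·93.43)²) = √(8.248706 + 180.756651) = 13.7479 km
L: √((-0.0745·111.32)² + (0.0560·93.43)²) = √(68.779488 + 27.374661) = 9.8058 km
M: √((-0.1254·111.32)² + (0.0128·93.43)²) = √(194.868422 + 1.430186) = 14.0107 km
N: √((0.0533·111.32)² + (-0.1199·93.43)²) = √(35.204713 + 125.490562) = 12.6766 km
Maximum: E at 18.9403 km.

E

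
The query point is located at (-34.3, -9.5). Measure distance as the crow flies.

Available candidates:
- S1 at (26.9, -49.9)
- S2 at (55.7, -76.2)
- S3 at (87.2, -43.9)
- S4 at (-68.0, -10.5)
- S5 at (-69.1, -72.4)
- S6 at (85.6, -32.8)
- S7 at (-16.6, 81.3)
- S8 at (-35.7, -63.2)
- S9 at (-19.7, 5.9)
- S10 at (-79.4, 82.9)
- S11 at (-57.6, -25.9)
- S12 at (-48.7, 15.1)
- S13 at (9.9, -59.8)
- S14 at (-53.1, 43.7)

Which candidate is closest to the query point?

S9

Distances from (-34.3, -9.5):
S1: √((61.2)² + (-40.4)²) = √(3745.4400 + 1632.1600) = 73.33
S2: √((90.0)² + (-66.7)²) = √(8100.0000 + 4448.8900) = 112.02
S3: √((121.5)² + (-34.4)²) = √(14762.2500 + 1183.3600) = 126.28
S4: √((-33.7)² + (-1.0)²) = √(1135.6900 + 1.0000) = 33.71
S5: √((-34.8)² + (-62.9)²) = √(1211.0400 + 3956.4100) = 71.88
S6: √((119.9)² + (-23.3)²) = √(14376.0100 + 542.8900) = 122.14
S7: √((17.7)² + (90.8)²) = √(313.2900 + 8244.6400) = 92.51
S8: √((-1.4)² + (-53.7)²) = √(1.9600 + 2883.6900) = 53.72
S9: √((14.6)² + (15.4)²) = √(213.1600 + 237.1600) = 21.22
S10: √((-45.1)² + (92.4)²) = √(2034.0100 + 8537.7600) = 102.82
S11: √((-23.3)² + (-16.4)²) = √(542.8900 + 268.9600) = 28.49
S12: √((-14.4)² + (24.6)²) = √(207.3600 + 605.1600) = 28.50
S13: √((44.2)² + (-50.3)²) = √(1953.6400 + 2530.0900) = 66.96
S14: √((-18.8)² + (53.2)²) = √(353.4400 + 2830.2400) = 56.42
Minimum: S9 at 21.22.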